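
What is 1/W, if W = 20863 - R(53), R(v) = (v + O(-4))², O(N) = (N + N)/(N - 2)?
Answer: 9/161198 ≈ 5.5832e-5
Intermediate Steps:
O(N) = 2*N/(-2 + N) (O(N) = (2*N)/(-2 + N) = 2*N/(-2 + N))
R(v) = (4/3 + v)² (R(v) = (v + 2*(-4)/(-2 - 4))² = (v + 2*(-4)/(-6))² = (v + 2*(-4)*(-⅙))² = (v + 4/3)² = (4/3 + v)²)
W = 161198/9 (W = 20863 - (4 + 3*53)²/9 = 20863 - (4 + 159)²/9 = 20863 - 163²/9 = 20863 - 26569/9 = 161198/9 ≈ 17911.)
1/W = 1/(161198/9) = 9/161198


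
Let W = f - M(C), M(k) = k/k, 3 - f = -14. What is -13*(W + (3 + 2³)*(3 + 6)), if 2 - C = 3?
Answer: -1495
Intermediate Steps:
C = -1 (C = 2 - 1*3 = 2 - 3 = -1)
f = 17 (f = 3 - 1*(-14) = 3 + 14 = 17)
M(k) = 1
W = 16 (W = 17 - 1*1 = 17 - 1 = 16)
-13*(W + (3 + 2³)*(3 + 6)) = -13*(16 + (3 + 2³)*(3 + 6)) = -13*(16 + (3 + 8)*9) = -13*(16 + 11*9) = -13*(16 + 99) = -13*115 = -1495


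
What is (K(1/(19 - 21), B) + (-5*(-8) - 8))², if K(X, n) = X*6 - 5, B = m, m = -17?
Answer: 576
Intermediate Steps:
B = -17
K(X, n) = -5 + 6*X (K(X, n) = 6*X - 5 = -5 + 6*X)
(K(1/(19 - 21), B) + (-5*(-8) - 8))² = ((-5 + 6/(19 - 21)) + (-5*(-8) - 8))² = ((-5 + 6/(-2)) + (40 - 8))² = ((-5 + 6*(-½)) + 32)² = ((-5 - 3) + 32)² = (-8 + 32)² = 24² = 576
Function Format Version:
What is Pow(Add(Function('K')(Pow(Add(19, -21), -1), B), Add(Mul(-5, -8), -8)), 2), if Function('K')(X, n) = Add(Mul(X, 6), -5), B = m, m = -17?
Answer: 576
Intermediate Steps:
B = -17
Function('K')(X, n) = Add(-5, Mul(6, X)) (Function('K')(X, n) = Add(Mul(6, X), -5) = Add(-5, Mul(6, X)))
Pow(Add(Function('K')(Pow(Add(19, -21), -1), B), Add(Mul(-5, -8), -8)), 2) = Pow(Add(Add(-5, Mul(6, Pow(Add(19, -21), -1))), Add(Mul(-5, -8), -8)), 2) = Pow(Add(Add(-5, Mul(6, Pow(-2, -1))), Add(40, -8)), 2) = Pow(Add(Add(-5, Mul(6, Rational(-1, 2))), 32), 2) = Pow(Add(Add(-5, -3), 32), 2) = Pow(Add(-8, 32), 2) = Pow(24, 2) = 576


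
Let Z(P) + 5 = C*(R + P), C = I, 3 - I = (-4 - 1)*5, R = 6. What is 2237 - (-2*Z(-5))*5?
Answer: 2467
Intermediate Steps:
I = 28 (I = 3 - (-4 - 1)*5 = 3 - (-5)*5 = 3 - 1*(-25) = 3 + 25 = 28)
C = 28
Z(P) = 163 + 28*P (Z(P) = -5 + 28*(6 + P) = -5 + (168 + 28*P) = 163 + 28*P)
2237 - (-2*Z(-5))*5 = 2237 - (-2*(163 + 28*(-5)))*5 = 2237 - (-2*(163 - 140))*5 = 2237 - (-2*23)*5 = 2237 - (-46)*5 = 2237 - 1*(-230) = 2237 + 230 = 2467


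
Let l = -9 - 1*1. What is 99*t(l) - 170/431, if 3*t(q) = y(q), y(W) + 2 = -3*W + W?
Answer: 255844/431 ≈ 593.61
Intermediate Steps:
l = -10 (l = -9 - 1 = -10)
y(W) = -2 - 2*W (y(W) = -2 + (-3*W + W) = -2 - 2*W)
t(q) = -2/3 - 2*q/3 (t(q) = (-2 - 2*q)/3 = -2/3 - 2*q/3)
99*t(l) - 170/431 = 99*(-2/3 - 2/3*(-10)) - 170/431 = 99*(-2/3 + 20/3) - 170*1/431 = 99*6 - 170/431 = 594 - 170/431 = 255844/431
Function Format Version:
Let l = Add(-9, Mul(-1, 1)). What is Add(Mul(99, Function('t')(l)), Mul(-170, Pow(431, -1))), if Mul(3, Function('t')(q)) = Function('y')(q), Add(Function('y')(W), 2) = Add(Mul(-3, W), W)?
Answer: Rational(255844, 431) ≈ 593.61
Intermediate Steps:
l = -10 (l = Add(-9, -1) = -10)
Function('y')(W) = Add(-2, Mul(-2, W)) (Function('y')(W) = Add(-2, Add(Mul(-3, W), W)) = Add(-2, Mul(-2, W)))
Function('t')(q) = Add(Rational(-2, 3), Mul(Rational(-2, 3), q)) (Function('t')(q) = Mul(Rational(1, 3), Add(-2, Mul(-2, q))) = Add(Rational(-2, 3), Mul(Rational(-2, 3), q)))
Add(Mul(99, Function('t')(l)), Mul(-170, Pow(431, -1))) = Add(Mul(99, Add(Rational(-2, 3), Mul(Rational(-2, 3), -10))), Mul(-170, Pow(431, -1))) = Add(Mul(99, Add(Rational(-2, 3), Rational(20, 3))), Mul(-170, Rational(1, 431))) = Add(Mul(99, 6), Rational(-170, 431)) = Add(594, Rational(-170, 431)) = Rational(255844, 431)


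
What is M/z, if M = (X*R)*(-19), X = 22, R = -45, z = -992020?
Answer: -1881/99202 ≈ -0.018961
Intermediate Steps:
M = 18810 (M = (22*(-45))*(-19) = -990*(-19) = 18810)
M/z = 18810/(-992020) = 18810*(-1/992020) = -1881/99202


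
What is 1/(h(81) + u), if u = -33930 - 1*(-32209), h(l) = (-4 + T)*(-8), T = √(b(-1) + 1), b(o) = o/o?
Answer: -1689/2852593 + 8*√2/2852593 ≈ -0.00058813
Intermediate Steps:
b(o) = 1
T = √2 (T = √(1 + 1) = √2 ≈ 1.4142)
h(l) = 32 - 8*√2 (h(l) = (-4 + √2)*(-8) = 32 - 8*√2)
u = -1721 (u = -33930 + 32209 = -1721)
1/(h(81) + u) = 1/((32 - 8*√2) - 1721) = 1/(-1689 - 8*√2)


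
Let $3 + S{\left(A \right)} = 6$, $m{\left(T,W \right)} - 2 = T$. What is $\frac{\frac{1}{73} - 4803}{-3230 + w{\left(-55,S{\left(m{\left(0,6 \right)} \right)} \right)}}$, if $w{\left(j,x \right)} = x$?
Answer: $\frac{350618}{235571} \approx 1.4884$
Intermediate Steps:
$m{\left(T,W \right)} = 2 + T$
$S{\left(A \right)} = 3$ ($S{\left(A \right)} = -3 + 6 = 3$)
$\frac{\frac{1}{73} - 4803}{-3230 + w{\left(-55,S{\left(m{\left(0,6 \right)} \right)} \right)}} = \frac{\frac{1}{73} - 4803}{-3230 + 3} = \frac{\frac{1}{73} - 4803}{-3227} = \left(- \frac{350618}{73}\right) \left(- \frac{1}{3227}\right) = \frac{350618}{235571}$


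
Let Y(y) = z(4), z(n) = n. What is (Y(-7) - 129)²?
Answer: 15625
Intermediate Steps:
Y(y) = 4
(Y(-7) - 129)² = (4 - 129)² = (-125)² = 15625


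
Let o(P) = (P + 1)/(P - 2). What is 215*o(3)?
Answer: 860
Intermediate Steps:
o(P) = (1 + P)/(-2 + P)
215*o(3) = 215*((1 + 3)/(-2 + 3)) = 215*(4/1) = 215*(1*4) = 215*4 = 860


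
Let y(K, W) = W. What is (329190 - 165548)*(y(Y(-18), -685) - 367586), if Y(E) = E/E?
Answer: -60264602982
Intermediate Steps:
Y(E) = 1
(329190 - 165548)*(y(Y(-18), -685) - 367586) = (329190 - 165548)*(-685 - 367586) = 163642*(-368271) = -60264602982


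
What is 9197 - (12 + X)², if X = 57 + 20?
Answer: 1276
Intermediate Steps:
X = 77
9197 - (12 + X)² = 9197 - (12 + 77)² = 9197 - 1*89² = 9197 - 1*7921 = 9197 - 7921 = 1276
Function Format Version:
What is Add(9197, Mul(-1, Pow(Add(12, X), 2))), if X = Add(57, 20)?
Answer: 1276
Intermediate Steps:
X = 77
Add(9197, Mul(-1, Pow(Add(12, X), 2))) = Add(9197, Mul(-1, Pow(Add(12, 77), 2))) = Add(9197, Mul(-1, Pow(89, 2))) = Add(9197, Mul(-1, 7921)) = Add(9197, -7921) = 1276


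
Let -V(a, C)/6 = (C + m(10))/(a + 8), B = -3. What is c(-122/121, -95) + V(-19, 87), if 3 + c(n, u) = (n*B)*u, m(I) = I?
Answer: -28731/121 ≈ -237.45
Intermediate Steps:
V(a, C) = -6*(10 + C)/(8 + a) (V(a, C) = -6*(C + 10)/(a + 8) = -6*(10 + C)/(8 + a))
c(n, u) = -3 - 3*n*u (c(n, u) = -3 + (n*(-3))*u = -3 + (-3*n)*u = -3 - 3*n*u)
c(-122/121, -95) + V(-19, 87) = (-3 - 3*(-122/121)*(-95)) + 6*(-10 - 1*87)/(8 - 19) = (-3 - 3*(-122*1/121)*(-95)) + 6*(-10 - 87)/(-11) = (-3 - 3*(-122/121)*(-95)) + 6*(-1/11)*(-97) = (-3 - 34770/121) + 582/11 = -35133/121 + 582/11 = -28731/121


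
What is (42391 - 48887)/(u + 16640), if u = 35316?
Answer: -1624/12989 ≈ -0.12503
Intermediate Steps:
(42391 - 48887)/(u + 16640) = (42391 - 48887)/(35316 + 16640) = -6496/51956 = -6496*1/51956 = -1624/12989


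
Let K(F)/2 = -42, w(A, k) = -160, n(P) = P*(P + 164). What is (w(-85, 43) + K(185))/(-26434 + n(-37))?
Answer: 244/31133 ≈ 0.0078373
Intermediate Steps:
n(P) = P*(164 + P)
K(F) = -84 (K(F) = 2*(-42) = -84)
(w(-85, 43) + K(185))/(-26434 + n(-37)) = (-160 - 84)/(-26434 - 37*(164 - 37)) = -244/(-26434 - 37*127) = -244/(-26434 - 4699) = -244/(-31133) = -244*(-1/31133) = 244/31133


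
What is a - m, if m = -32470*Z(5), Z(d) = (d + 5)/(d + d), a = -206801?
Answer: -174331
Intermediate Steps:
Z(d) = (5 + d)/(2*d) (Z(d) = (5 + d)/((2*d)) = (5 + d)*(1/(2*d)) = (5 + d)/(2*d))
m = -32470 (m = -16235*(5 + 5)/5 = -16235*10/5 = -32470*1 = -32470)
a - m = -206801 - 1*(-32470) = -206801 + 32470 = -174331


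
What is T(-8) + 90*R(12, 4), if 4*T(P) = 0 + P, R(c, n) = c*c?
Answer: 12958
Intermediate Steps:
R(c, n) = c²
T(P) = P/4 (T(P) = (0 + P)/4 = P/4)
T(-8) + 90*R(12, 4) = (¼)*(-8) + 90*12² = -2 + 90*144 = -2 + 12960 = 12958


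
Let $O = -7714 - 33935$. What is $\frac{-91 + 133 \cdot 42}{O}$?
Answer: $- \frac{5495}{41649} \approx -0.13194$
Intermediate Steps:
$O = -41649$ ($O = -7714 - 33935 = -41649$)
$\frac{-91 + 133 \cdot 42}{O} = \frac{-91 + 133 \cdot 42}{-41649} = \left(-91 + 5586\right) \left(- \frac{1}{41649}\right) = 5495 \left(- \frac{1}{41649}\right) = - \frac{5495}{41649}$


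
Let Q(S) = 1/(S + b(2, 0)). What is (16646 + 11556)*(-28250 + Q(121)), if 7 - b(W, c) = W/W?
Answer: -101181697298/127 ≈ -7.9671e+8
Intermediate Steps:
b(W, c) = 6 (b(W, c) = 7 - W/W = 7 - 1*1 = 7 - 1 = 6)
Q(S) = 1/(6 + S) (Q(S) = 1/(S + 6) = 1/(6 + S))
(16646 + 11556)*(-28250 + Q(121)) = (16646 + 11556)*(-28250 + 1/(6 + 121)) = 28202*(-28250 + 1/127) = 28202*(-3587749/127) = -101181697298/127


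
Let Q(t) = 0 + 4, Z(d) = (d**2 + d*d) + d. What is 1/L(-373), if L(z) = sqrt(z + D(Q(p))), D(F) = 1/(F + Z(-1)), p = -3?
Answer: -I*sqrt(2330)/932 ≈ -0.051792*I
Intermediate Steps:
Z(d) = d + 2*d**2 (Z(d) = (d**2 + d**2) + d = 2*d**2 + d = d + 2*d**2)
Q(t) = 4
D(F) = 1/(1 + F) (D(F) = 1/(F - (1 + 2*(-1))) = 1/(F - (1 - 2)) = 1/(F - 1*(-1)) = 1/(F + 1) = 1/(1 + F))
L(z) = sqrt(1/5 + z) (L(z) = sqrt(z + 1/(1 + 4)) = sqrt(z + 1/5) = sqrt(1/5 + z))
1/L(-373) = 1/(sqrt(5 + 25*(-373))/5) = 1/(sqrt(5 - 9325)/5) = 1/(sqrt(-9320)/5) = 1/((2*I*sqrt(2330))/5) = 1/(2*I*sqrt(2330)/5) = -I*sqrt(2330)/932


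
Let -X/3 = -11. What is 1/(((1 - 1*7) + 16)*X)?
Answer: 1/330 ≈ 0.0030303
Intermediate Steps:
X = 33 (X = -3*(-11) = 33)
1/(((1 - 1*7) + 16)*X) = 1/(((1 - 1*7) + 16)*33) = 1/(((1 - 7) + 16)*33) = 1/((-6 + 16)*33) = 1/(10*33) = 1/330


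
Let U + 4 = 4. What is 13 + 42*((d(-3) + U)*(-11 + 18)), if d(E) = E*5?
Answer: -4397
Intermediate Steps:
d(E) = 5*E
U = 0 (U = -4 + 4 = 0)
13 + 42*((d(-3) + U)*(-11 + 18)) = 13 + 42*((5*(-3) + 0)*(-11 + 18)) = 13 + 42*((-15 + 0)*7) = 13 + 42*(-15*7) = 13 + 42*(-105) = 13 - 4410 = -4397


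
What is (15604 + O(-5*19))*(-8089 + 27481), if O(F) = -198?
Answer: 298753152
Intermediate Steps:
(15604 + O(-5*19))*(-8089 + 27481) = (15604 - 198)*(-8089 + 27481) = 15406*19392 = 298753152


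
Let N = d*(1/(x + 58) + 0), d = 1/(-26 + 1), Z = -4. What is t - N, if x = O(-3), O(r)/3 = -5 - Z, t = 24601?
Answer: 33826376/1375 ≈ 24601.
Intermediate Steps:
O(r) = -3 (O(r) = 3*(-5 - 1*(-4)) = 3*(-5 + 4) = 3*(-1) = -3)
x = -3
d = -1/25 (d = 1/(-25) = -1/25 ≈ -0.040000)
N = -1/1375 (N = -(1/(-3 + 58) + 0)/25 = -(1/55 + 0)/25 = -1/25*1/55 = -1/1375 ≈ -0.00072727)
t - N = 24601 - 1*(-1/1375) = 24601 + 1/1375 = 33826376/1375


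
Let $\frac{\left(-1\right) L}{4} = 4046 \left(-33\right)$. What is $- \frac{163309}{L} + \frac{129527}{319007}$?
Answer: $\frac{17080029781}{170372706504} \approx 0.10025$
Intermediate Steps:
$L = 534072$ ($L = - 4 \cdot 4046 \left(-33\right) = \left(-4\right) \left(-133518\right) = 534072$)
$- \frac{163309}{L} + \frac{129527}{319007} = - \frac{163309}{534072} + \frac{129527}{319007} = \frac{17080029781}{170372706504}$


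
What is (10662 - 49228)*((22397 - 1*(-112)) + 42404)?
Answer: -2503434758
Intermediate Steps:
(10662 - 49228)*((22397 - 1*(-112)) + 42404) = -38566*((22397 + 112) + 42404) = -38566*(22509 + 42404) = -38566*64913 = -2503434758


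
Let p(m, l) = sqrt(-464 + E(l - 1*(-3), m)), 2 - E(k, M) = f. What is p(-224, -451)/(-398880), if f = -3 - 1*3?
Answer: -I*sqrt(114)/199440 ≈ -5.3535e-5*I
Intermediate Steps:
f = -6 (f = -3 - 3 = -6)
E(k, M) = 8 (E(k, M) = 2 - 1*(-6) = 2 + 6 = 8)
p(m, l) = 2*I*sqrt(114) (p(m, l) = sqrt(-464 + 8) = sqrt(-456) = 2*I*sqrt(114))
p(-224, -451)/(-398880) = (2*I*sqrt(114))/(-398880) = (2*I*sqrt(114))*(-1/398880) = -I*sqrt(114)/199440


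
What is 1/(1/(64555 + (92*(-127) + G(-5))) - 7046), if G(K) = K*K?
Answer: -52896/372705215 ≈ -0.00014192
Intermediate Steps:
G(K) = K**2
1/(1/(64555 + (92*(-127) + G(-5))) - 7046) = 1/(1/(64555 + (92*(-127) + (-5)**2)) - 7046) = 1/(1/(64555 + (-11684 + 25)) - 7046) = 1/(1/(64555 - 11659) - 7046) = 1/(1/52896 - 7046) = 1/(-372705215/52896) = -52896/372705215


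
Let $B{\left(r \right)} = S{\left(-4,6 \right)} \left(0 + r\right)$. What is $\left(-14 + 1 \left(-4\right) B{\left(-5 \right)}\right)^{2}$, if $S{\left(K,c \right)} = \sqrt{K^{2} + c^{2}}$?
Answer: $20996 - 1120 \sqrt{13} \approx 16958.0$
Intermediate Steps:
$B{\left(r \right)} = 2 r \sqrt{13}$ ($B{\left(r \right)} = \sqrt{\left(-4\right)^{2} + 6^{2}} \left(0 + r\right) = \sqrt{16 + 36} r = \sqrt{52} r = 2 \sqrt{13} r = 2 r \sqrt{13}$)
$\left(-14 + 1 \left(-4\right) B{\left(-5 \right)}\right)^{2} = \left(-14 + 1 \left(-4\right) 2 \left(-5\right) \sqrt{13}\right)^{2} = \left(-14 - 4 \left(- 10 \sqrt{13}\right)\right)^{2} = \left(-14 + 40 \sqrt{13}\right)^{2}$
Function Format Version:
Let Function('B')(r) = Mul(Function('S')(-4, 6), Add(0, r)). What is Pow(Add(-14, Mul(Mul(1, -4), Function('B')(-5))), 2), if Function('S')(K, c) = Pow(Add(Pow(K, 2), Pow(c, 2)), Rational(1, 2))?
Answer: Add(20996, Mul(-1120, Pow(13, Rational(1, 2)))) ≈ 16958.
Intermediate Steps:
Function('B')(r) = Mul(2, r, Pow(13, Rational(1, 2))) (Function('B')(r) = Mul(Pow(Add(Pow(-4, 2), Pow(6, 2)), Rational(1, 2)), Add(0, r)) = Mul(Pow(Add(16, 36), Rational(1, 2)), r) = Mul(Pow(52, Rational(1, 2)), r) = Mul(Mul(2, Pow(13, Rational(1, 2))), r) = Mul(2, r, Pow(13, Rational(1, 2))))
Pow(Add(-14, Mul(Mul(1, -4), Function('B')(-5))), 2) = Pow(Add(-14, Mul(Mul(1, -4), Mul(2, -5, Pow(13, Rational(1, 2))))), 2) = Pow(Add(-14, Mul(-4, Mul(-10, Pow(13, Rational(1, 2))))), 2) = Pow(Add(-14, Mul(40, Pow(13, Rational(1, 2)))), 2)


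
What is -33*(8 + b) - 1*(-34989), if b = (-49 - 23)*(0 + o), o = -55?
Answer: -95955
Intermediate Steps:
b = 3960 (b = (-49 - 23)*(0 - 55) = -72*(-55) = 3960)
-33*(8 + b) - 1*(-34989) = -33*(8 + 3960) - 1*(-34989) = -33*3968 + 34989 = -130944 + 34989 = -95955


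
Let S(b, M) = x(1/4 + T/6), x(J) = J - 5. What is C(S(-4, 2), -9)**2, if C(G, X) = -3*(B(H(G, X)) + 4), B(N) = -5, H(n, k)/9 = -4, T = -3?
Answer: 9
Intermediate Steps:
H(n, k) = -36 (H(n, k) = 9*(-4) = -36)
x(J) = -5 + J
S(b, M) = -21/4 (S(b, M) = -5 + (1/4 - 3/6) = -5 + (1*(1/4) - 3*1/6) = -5 + (1/4 - 1/2) = -5 - 1/4 = -21/4)
C(G, X) = 3 (C(G, X) = -3*(-5 + 4) = -3*(-1) = 3)
C(S(-4, 2), -9)**2 = 3**2 = 9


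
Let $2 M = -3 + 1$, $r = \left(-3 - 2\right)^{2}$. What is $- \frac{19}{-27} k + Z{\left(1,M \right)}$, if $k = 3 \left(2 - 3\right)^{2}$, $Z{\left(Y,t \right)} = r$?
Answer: $\frac{244}{9} \approx 27.111$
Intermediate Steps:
$r = 25$ ($r = \left(-5\right)^{2} = 25$)
$M = -1$ ($M = \frac{-3 + 1}{2} = \frac{1}{2} \left(-2\right) = -1$)
$Z{\left(Y,t \right)} = 25$
$k = 3$ ($k = 3 \left(-1\right)^{2} = 3 \cdot 1 = 3$)
$- \frac{19}{-27} k + Z{\left(1,M \right)} = - \frac{19}{-27} \cdot 3 + 25 = \left(-19\right) \left(- \frac{1}{27}\right) 3 + 25 = \frac{19}{27} \cdot 3 + 25 = \frac{19}{9} + 25 = \frac{244}{9}$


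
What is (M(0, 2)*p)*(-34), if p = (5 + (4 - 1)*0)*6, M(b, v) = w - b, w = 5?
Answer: -5100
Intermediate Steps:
M(b, v) = 5 - b
p = 30 (p = (5 + 3*0)*6 = (5 + 0)*6 = 5*6 = 30)
(M(0, 2)*p)*(-34) = ((5 - 1*0)*30)*(-34) = ((5 + 0)*30)*(-34) = (5*30)*(-34) = 150*(-34) = -5100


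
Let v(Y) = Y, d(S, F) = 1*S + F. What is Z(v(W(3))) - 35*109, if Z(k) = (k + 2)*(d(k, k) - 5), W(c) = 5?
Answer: -3780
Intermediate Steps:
d(S, F) = F + S (d(S, F) = S + F = F + S)
Z(k) = (-5 + 2*k)*(2 + k) (Z(k) = (k + 2)*((k + k) - 5) = (2 + k)*(2*k - 5) = (2 + k)*(-5 + 2*k) = (-5 + 2*k)*(2 + k))
Z(v(W(3))) - 35*109 = (-10 - 1*5 + 2*5**2) - 35*109 = (-10 - 5 + 2*25) - 3815 = (-10 - 5 + 50) - 3815 = 35 - 3815 = -3780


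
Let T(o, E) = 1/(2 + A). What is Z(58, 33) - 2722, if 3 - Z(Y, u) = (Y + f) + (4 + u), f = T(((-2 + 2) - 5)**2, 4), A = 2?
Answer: -11257/4 ≈ -2814.3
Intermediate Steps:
T(o, E) = 1/4 (T(o, E) = 1/(2 + 2) = 1/4)
f = 1/4 ≈ 0.25000
Z(Y, u) = -5/4 - Y - u (Z(Y, u) = 3 - ((Y + 1/4) + (4 + u)) = 3 - ((1/4 + Y) + (4 + u)) = 3 - (17/4 + Y + u) = 3 + (-17/4 - Y - u) = -5/4 - Y - u)
Z(58, 33) - 2722 = (-5/4 - 1*58 - 1*33) - 2722 = (-5/4 - 58 - 33) - 2722 = -369/4 - 2722 = -11257/4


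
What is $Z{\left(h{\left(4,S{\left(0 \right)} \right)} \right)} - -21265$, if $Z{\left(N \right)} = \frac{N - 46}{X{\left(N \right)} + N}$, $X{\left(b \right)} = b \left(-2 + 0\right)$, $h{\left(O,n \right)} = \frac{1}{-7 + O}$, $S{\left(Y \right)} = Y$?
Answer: $21126$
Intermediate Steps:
$X{\left(b \right)} = - 2 b$ ($X{\left(b \right)} = b \left(-2\right) = - 2 b$)
$Z{\left(N \right)} = - \frac{-46 + N}{N}$ ($Z{\left(N \right)} = \frac{N - 46}{- 2 N + N} = \frac{-46 + N}{\left(-1\right) N} = \left(-46 + N\right) \left(- \frac{1}{N}\right) = - \frac{-46 + N}{N}$)
$Z{\left(h{\left(4,S{\left(0 \right)} \right)} \right)} - -21265 = \frac{46 - \frac{1}{-7 + 4}}{\frac{1}{-7 + 4}} - -21265 = \frac{46 - \frac{1}{-3}}{\frac{1}{-3}} + 21265 = \frac{46 - - \frac{1}{3}}{- \frac{1}{3}} + 21265 = - 3 \left(46 + \frac{1}{3}\right) + 21265 = \left(-3\right) \frac{139}{3} + 21265 = -139 + 21265 = 21126$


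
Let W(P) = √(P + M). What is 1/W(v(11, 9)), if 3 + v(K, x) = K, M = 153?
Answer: √161/161 ≈ 0.078811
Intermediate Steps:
v(K, x) = -3 + K
W(P) = √(153 + P) (W(P) = √(P + 153) = √(153 + P))
1/W(v(11, 9)) = 1/(√(153 + (-3 + 11))) = 1/(√(153 + 8)) = 1/(√161) = √161/161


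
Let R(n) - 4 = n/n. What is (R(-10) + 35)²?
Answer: 1600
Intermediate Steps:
R(n) = 5 (R(n) = 4 + n/n = 4 + 1 = 5)
(R(-10) + 35)² = (5 + 35)² = 40² = 1600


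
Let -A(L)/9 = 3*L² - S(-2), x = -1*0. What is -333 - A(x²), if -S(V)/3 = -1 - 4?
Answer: -468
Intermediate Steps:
x = 0
S(V) = 15 (S(V) = -3*(-1 - 4) = -3*(-5) = 15)
A(L) = 135 - 27*L² (A(L) = -9*(3*L² - 1*15) = -9*(3*L² - 15) = -9*(-15 + 3*L²) = 135 - 27*L²)
-333 - A(x²) = -333 - (135 - 27*(0²)²) = -333 - (135 - 27*0²) = -333 - (135 - 27*0) = -333 - (135 + 0) = -333 - 1*135 = -333 - 135 = -468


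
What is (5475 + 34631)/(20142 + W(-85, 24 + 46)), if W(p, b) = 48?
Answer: 20053/10095 ≈ 1.9864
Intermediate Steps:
(5475 + 34631)/(20142 + W(-85, 24 + 46)) = (5475 + 34631)/(20142 + 48) = 40106/20190 = 40106*(1/20190) = 20053/10095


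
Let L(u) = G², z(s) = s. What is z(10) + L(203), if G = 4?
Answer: 26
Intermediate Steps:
L(u) = 16 (L(u) = 4² = 16)
z(10) + L(203) = 10 + 16 = 26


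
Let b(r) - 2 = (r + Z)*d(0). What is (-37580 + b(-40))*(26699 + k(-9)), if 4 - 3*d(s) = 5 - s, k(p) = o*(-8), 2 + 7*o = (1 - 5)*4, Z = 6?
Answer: -3011295700/3 ≈ -1.0038e+9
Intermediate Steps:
o = -18/7 (o = -2/7 + ((1 - 5)*4)/7 = -2/7 + (-4*4)/7 = -2/7 + (⅐)*(-16) = -2/7 - 16/7 = -18/7 ≈ -2.5714)
k(p) = 144/7 (k(p) = -18/7*(-8) = 144/7)
d(s) = -⅓ + s/3 (d(s) = 4/3 - (5 - s)/3 = 4/3 + (-5/3 + s/3) = -⅓ + s/3)
b(r) = -r/3 (b(r) = 2 + (r + 6)*(-⅓ + (⅓)*0) = 2 + (6 + r)*(-⅓ + 0) = 2 + (6 + r)*(-⅓) = 2 + (-2 - r/3) = -r/3)
(-37580 + b(-40))*(26699 + k(-9)) = (-37580 - ⅓*(-40))*(26699 + 144/7) = (-37580 + 40/3)*(187037/7) = -112700/3*187037/7 = -3011295700/3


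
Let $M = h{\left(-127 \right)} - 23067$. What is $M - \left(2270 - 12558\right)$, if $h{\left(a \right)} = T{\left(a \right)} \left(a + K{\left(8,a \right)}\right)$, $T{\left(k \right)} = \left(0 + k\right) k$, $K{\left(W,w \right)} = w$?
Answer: $-4109545$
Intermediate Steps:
$T{\left(k \right)} = k^{2}$ ($T{\left(k \right)} = k k = k^{2}$)
$h{\left(a \right)} = 2 a^{3}$ ($h{\left(a \right)} = a^{2} \left(a + a\right) = a^{2} \cdot 2 a = 2 a^{3}$)
$M = -4119833$ ($M = 2 \left(-127\right)^{3} - 23067 = 2 \left(-2048383\right) - 23067 = -4096766 - 23067 = -4119833$)
$M - \left(2270 - 12558\right) = -4119833 - \left(2270 - 12558\right) = -4119833 - -10288 = -4119833 + 10288 = -4109545$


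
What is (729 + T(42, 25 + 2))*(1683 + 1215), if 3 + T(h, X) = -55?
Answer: 1944558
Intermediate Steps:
T(h, X) = -58 (T(h, X) = -3 - 55 = -58)
(729 + T(42, 25 + 2))*(1683 + 1215) = (729 - 58)*(1683 + 1215) = 671*2898 = 1944558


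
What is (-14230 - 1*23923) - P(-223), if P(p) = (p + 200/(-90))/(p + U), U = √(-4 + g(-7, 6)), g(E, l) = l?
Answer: -17075560100/447543 - 2027*√2/447543 ≈ -38154.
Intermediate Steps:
U = √2 (U = √(-4 + 6) = √2 ≈ 1.4142)
P(p) = (-20/9 + p)/(p + √2) (P(p) = (p + 200/(-90))/(p + √2) = (p + 200*(-1/90))/(p + √2) = (p - 20/9)/(p + √2) = (-20/9 + p)/(p + √2))
(-14230 - 1*23923) - P(-223) = (-14230 - 1*23923) - (-20/9 - 223)/(-223 + √2) = (-14230 - 23923) - (-2027)/((-223 + √2)*9) = -38153 - (-2027)/(9*(-223 + √2)) = -38153 + 2027/(9*(-223 + √2))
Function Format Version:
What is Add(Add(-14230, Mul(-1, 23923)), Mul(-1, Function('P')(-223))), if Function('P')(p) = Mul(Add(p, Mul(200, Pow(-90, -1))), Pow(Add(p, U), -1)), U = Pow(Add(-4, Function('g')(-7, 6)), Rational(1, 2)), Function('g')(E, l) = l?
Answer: Add(Rational(-17075560100, 447543), Mul(Rational(-2027, 447543), Pow(2, Rational(1, 2)))) ≈ -38154.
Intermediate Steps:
U = Pow(2, Rational(1, 2)) (U = Pow(Add(-4, 6), Rational(1, 2)) = Pow(2, Rational(1, 2)) ≈ 1.4142)
Function('P')(p) = Mul(Pow(Add(p, Pow(2, Rational(1, 2))), -1), Add(Rational(-20, 9), p)) (Function('P')(p) = Mul(Add(p, Mul(200, Pow(-90, -1))), Pow(Add(p, Pow(2, Rational(1, 2))), -1)) = Mul(Add(p, Mul(200, Rational(-1, 90))), Pow(Add(p, Pow(2, Rational(1, 2))), -1)) = Mul(Add(p, Rational(-20, 9)), Pow(Add(p, Pow(2, Rational(1, 2))), -1)) = Mul(Add(Rational(-20, 9), p), Pow(Add(p, Pow(2, Rational(1, 2))), -1)) = Mul(Pow(Add(p, Pow(2, Rational(1, 2))), -1), Add(Rational(-20, 9), p)))
Add(Add(-14230, Mul(-1, 23923)), Mul(-1, Function('P')(-223))) = Add(Add(-14230, Mul(-1, 23923)), Mul(-1, Mul(Pow(Add(-223, Pow(2, Rational(1, 2))), -1), Add(Rational(-20, 9), -223)))) = Add(Add(-14230, -23923), Mul(-1, Mul(Pow(Add(-223, Pow(2, Rational(1, 2))), -1), Rational(-2027, 9)))) = Add(-38153, Mul(-1, Mul(Rational(-2027, 9), Pow(Add(-223, Pow(2, Rational(1, 2))), -1)))) = Add(-38153, Mul(Rational(2027, 9), Pow(Add(-223, Pow(2, Rational(1, 2))), -1)))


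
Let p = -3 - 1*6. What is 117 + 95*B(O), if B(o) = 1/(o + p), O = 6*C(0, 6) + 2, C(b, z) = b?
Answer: 724/7 ≈ 103.43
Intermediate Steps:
p = -9 (p = -3 - 6 = -9)
O = 2 (O = 6*0 + 2 = 0 + 2 = 2)
B(o) = 1/(-9 + o) (B(o) = 1/(o - 9) = 1/(-9 + o))
117 + 95*B(O) = 117 + 95/(-9 + 2) = 117 + 95/(-7) = 117 + 95*(-⅐) = 117 - 95/7 = 724/7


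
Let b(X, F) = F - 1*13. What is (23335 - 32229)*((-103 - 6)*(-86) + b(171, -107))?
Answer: -82305076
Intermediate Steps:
b(X, F) = -13 + F (b(X, F) = F - 13 = -13 + F)
(23335 - 32229)*((-103 - 6)*(-86) + b(171, -107)) = (23335 - 32229)*((-103 - 6)*(-86) + (-13 - 107)) = -8894*(-109*(-86) - 120) = -8894*(9374 - 120) = -8894*9254 = -82305076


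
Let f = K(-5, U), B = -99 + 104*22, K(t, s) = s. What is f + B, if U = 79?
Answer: 2268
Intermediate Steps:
B = 2189 (B = -99 + 2288 = 2189)
f = 79
f + B = 79 + 2189 = 2268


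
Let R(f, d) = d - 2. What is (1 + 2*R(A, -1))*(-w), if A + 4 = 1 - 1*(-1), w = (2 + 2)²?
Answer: 80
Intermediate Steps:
w = 16 (w = 4² = 16)
A = -2 (A = -4 + (1 - 1*(-1)) = -4 + (1 + 1) = -4 + 2 = -2)
R(f, d) = -2 + d
(1 + 2*R(A, -1))*(-w) = (1 + 2*(-2 - 1))*(-1*16) = (1 + 2*(-3))*(-16) = (1 - 6)*(-16) = -5*(-16) = 80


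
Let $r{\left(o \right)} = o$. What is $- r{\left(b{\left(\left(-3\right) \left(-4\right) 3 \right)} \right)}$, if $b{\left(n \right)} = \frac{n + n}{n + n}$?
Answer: $-1$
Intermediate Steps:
$b{\left(n \right)} = 1$ ($b{\left(n \right)} = \frac{2 n}{2 n} = 2 n \frac{1}{2 n} = 1$)
$- r{\left(b{\left(\left(-3\right) \left(-4\right) 3 \right)} \right)} = \left(-1\right) 1 = -1$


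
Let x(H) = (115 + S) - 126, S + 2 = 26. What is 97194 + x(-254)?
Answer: 97207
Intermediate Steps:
S = 24 (S = -2 + 26 = 24)
x(H) = 13 (x(H) = (115 + 24) - 126 = 139 - 126 = 13)
97194 + x(-254) = 97194 + 13 = 97207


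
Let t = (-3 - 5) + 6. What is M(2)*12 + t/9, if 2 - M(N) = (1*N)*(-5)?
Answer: 1294/9 ≈ 143.78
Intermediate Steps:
M(N) = 2 + 5*N (M(N) = 2 - 1*N*(-5) = 2 - N*(-5) = 2 - (-5)*N = 2 + 5*N)
t = -2 (t = -8 + 6 = -2)
M(2)*12 + t/9 = (2 + 5*2)*12 - 2/9 = (2 + 10)*12 - 2*1/9 = 12*12 - 2/9 = 144 - 2/9 = 1294/9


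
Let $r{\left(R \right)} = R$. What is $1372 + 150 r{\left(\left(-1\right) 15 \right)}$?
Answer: $-878$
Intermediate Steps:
$1372 + 150 r{\left(\left(-1\right) 15 \right)} = 1372 + 150 \left(\left(-1\right) 15\right) = 1372 + 150 \left(-15\right) = 1372 - 2250 = -878$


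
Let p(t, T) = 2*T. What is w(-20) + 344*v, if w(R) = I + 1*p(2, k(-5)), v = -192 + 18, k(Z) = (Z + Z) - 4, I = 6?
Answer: -59878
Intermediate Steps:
k(Z) = -4 + 2*Z (k(Z) = 2*Z - 4 = -4 + 2*Z)
v = -174
w(R) = -22 (w(R) = 6 + 1*(2*(-4 + 2*(-5))) = 6 + 1*(2*(-4 - 10)) = 6 + 1*(2*(-14)) = 6 + 1*(-28) = 6 - 28 = -22)
w(-20) + 344*v = -22 + 344*(-174) = -22 - 59856 = -59878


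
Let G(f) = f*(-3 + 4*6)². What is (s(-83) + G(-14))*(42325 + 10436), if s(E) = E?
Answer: -330125577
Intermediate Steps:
G(f) = 441*f (G(f) = f*(-3 + 24)² = f*21² = f*441 = 441*f)
(s(-83) + G(-14))*(42325 + 10436) = (-83 + 441*(-14))*(42325 + 10436) = (-83 - 6174)*52761 = -6257*52761 = -330125577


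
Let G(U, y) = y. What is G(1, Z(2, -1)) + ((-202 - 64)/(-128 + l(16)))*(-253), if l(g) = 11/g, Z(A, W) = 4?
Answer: -152660/291 ≈ -524.60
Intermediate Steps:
G(1, Z(2, -1)) + ((-202 - 64)/(-128 + l(16)))*(-253) = 4 + ((-202 - 64)/(-128 + 11/16))*(-253) = 4 - 266/(-128 + 11*(1/16))*(-253) = 4 - 266/(-128 + 11/16)*(-253) = 4 - 266/(-2037/16)*(-253) = 4 - 266*(-16/2037)*(-253) = 4 + (608/291)*(-253) = 4 - 153824/291 = -152660/291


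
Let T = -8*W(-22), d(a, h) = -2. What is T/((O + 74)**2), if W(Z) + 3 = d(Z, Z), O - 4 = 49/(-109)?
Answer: 475240/71453209 ≈ 0.0066511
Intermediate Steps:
O = 387/109 (O = 4 + 49/(-109) = 4 + 49*(-1/109) = 4 - 49/109 = 387/109 ≈ 3.5505)
W(Z) = -5 (W(Z) = -3 - 2 = -5)
T = 40 (T = -8*(-5) = 40)
T/((O + 74)**2) = 40/((387/109 + 74)**2) = 40/((8453/109)**2) = 40/(71453209/11881) = 40*(11881/71453209) = 475240/71453209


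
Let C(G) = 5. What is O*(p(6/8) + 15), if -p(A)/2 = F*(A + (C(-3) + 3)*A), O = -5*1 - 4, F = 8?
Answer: 837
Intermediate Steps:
O = -9 (O = -5 - 4 = -9)
p(A) = -144*A (p(A) = -16*(A + (5 + 3)*A) = -16*(A + 8*A) = -16*9*A = -144*A)
O*(p(6/8) + 15) = -9*(-864/8 + 15) = -9*(-144*¾ + 15) = -9*(-108 + 15) = -9*(-93) = 837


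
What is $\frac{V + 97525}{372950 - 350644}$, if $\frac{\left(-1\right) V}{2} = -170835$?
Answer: $\frac{439195}{22306} \approx 19.69$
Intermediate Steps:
$V = 341670$ ($V = \left(-2\right) \left(-170835\right) = 341670$)
$\frac{V + 97525}{372950 - 350644} = \frac{341670 + 97525}{372950 - 350644} = \frac{439195}{22306}$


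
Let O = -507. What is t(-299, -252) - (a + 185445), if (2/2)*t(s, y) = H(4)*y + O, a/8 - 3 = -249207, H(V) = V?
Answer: 1806672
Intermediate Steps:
a = -1993632 (a = 24 + 8*(-249207) = 24 - 1993656 = -1993632)
t(s, y) = -507 + 4*y (t(s, y) = 4*y - 507 = -507 + 4*y)
t(-299, -252) - (a + 185445) = (-507 + 4*(-252)) - (-1993632 + 185445) = (-507 - 1008) - 1*(-1808187) = -1515 + 1808187 = 1806672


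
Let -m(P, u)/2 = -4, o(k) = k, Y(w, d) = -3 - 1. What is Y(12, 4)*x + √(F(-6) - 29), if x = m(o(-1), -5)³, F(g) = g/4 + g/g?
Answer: -2048 + I*√118/2 ≈ -2048.0 + 5.4314*I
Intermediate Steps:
Y(w, d) = -4
m(P, u) = 8 (m(P, u) = -2*(-4) = 8)
F(g) = 1 + g/4 (F(g) = g*(¼) + 1 = g/4 + 1 = 1 + g/4)
x = 512 (x = 8³ = 512)
Y(12, 4)*x + √(F(-6) - 29) = -4*512 + √((1 + (¼)*(-6)) - 29) = -2048 + √((1 - 3/2) - 29) = -2048 + √(-½ - 29) = -2048 + √(-59/2) = -2048 + I*√118/2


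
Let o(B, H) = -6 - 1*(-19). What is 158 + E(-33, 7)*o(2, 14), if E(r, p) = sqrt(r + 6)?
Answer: 158 + 39*I*sqrt(3) ≈ 158.0 + 67.55*I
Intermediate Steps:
o(B, H) = 13 (o(B, H) = -6 + 19 = 13)
E(r, p) = sqrt(6 + r)
158 + E(-33, 7)*o(2, 14) = 158 + sqrt(6 - 33)*13 = 158 + sqrt(-27)*13 = 158 + (3*I*sqrt(3))*13 = 158 + 39*I*sqrt(3)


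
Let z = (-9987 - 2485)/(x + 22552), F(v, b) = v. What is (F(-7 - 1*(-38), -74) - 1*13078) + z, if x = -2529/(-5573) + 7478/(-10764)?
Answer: -8825559162748233/676414890703 ≈ -13048.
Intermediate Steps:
x = -7226369/29993886 (x = -2529*(-1/5573) + 7478*(-1/10764) = 2529/5573 - 3739/5382 = -7226369/29993886 ≈ -0.24093)
z = -374083746192/676414890703 (z = (-9987 - 2485)/(-7226369/29993886 + 22552) = -12472/676414890703/29993886 = -12472*29993886/676414890703 = -374083746192/676414890703 ≈ -0.55304)
(F(-7 - 1*(-38), -74) - 1*13078) + z = ((-7 - 1*(-38)) - 1*13078) - 374083746192/676414890703 = ((-7 + 38) - 13078) - 374083746192/676414890703 = (31 - 13078) - 374083746192/676414890703 = -13047 - 374083746192/676414890703 = -8825559162748233/676414890703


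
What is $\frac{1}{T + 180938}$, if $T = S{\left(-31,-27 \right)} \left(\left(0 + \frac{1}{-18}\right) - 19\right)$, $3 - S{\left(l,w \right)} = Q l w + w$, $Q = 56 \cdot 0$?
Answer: $\frac{3}{541099} \approx 5.5443 \cdot 10^{-6}$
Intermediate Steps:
$Q = 0$
$S{\left(l,w \right)} = 3 - w$ ($S{\left(l,w \right)} = 3 - \left(0 l w + w\right) = 3 - \left(0 w + w\right) = 3 - \left(0 + w\right) = 3 - w$)
$T = - \frac{1715}{3}$ ($T = \left(3 - -27\right) \left(\left(0 + \frac{1}{-18}\right) - 19\right) = \left(3 + 27\right) \left(\left(0 - \frac{1}{18}\right) - 19\right) = 30 \left(- \frac{1}{18} - 19\right) = 30 \left(- \frac{343}{18}\right) = - \frac{1715}{3} \approx -571.67$)
$\frac{1}{T + 180938} = \frac{1}{- \frac{1715}{3} + 180938} = \frac{1}{\frac{541099}{3}} = \frac{3}{541099}$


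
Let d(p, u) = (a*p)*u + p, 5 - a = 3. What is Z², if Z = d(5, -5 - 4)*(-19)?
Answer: 2608225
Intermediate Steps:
a = 2 (a = 5 - 1*3 = 5 - 3 = 2)
d(p, u) = p + 2*p*u (d(p, u) = (2*p)*u + p = 2*p*u + p = p + 2*p*u)
Z = 1615 (Z = (5*(1 + 2*(-5 - 4)))*(-19) = (5*(1 + 2*(-9)))*(-19) = (5*(1 - 18))*(-19) = (5*(-17))*(-19) = -85*(-19) = 1615)
Z² = 1615² = 2608225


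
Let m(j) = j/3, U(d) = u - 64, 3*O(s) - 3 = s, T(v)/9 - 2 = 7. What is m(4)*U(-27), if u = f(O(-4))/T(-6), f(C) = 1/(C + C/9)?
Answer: -3842/45 ≈ -85.378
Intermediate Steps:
T(v) = 81 (T(v) = 18 + 9*7 = 18 + 63 = 81)
O(s) = 1 + s/3
f(C) = 9/(10*C) (f(C) = 1/(C + C*(⅑)) = 1/(C + C/9) = 1/(10*C/9) = 9/(10*C))
u = -1/30 (u = (9/(10*(1 + (⅓)*(-4))))/81 = (9/(10*(1 - 4/3)))*(1/81) = (9/(10*(-⅓)))*(1/81) = ((9/10)*(-3))*(1/81) = -27/10*1/81 = -1/30 ≈ -0.033333)
U(d) = -1921/30 (U(d) = -1/30 - 64 = -1921/30)
m(j) = j/3 (m(j) = j*(⅓) = j/3)
m(4)*U(-27) = ((⅓)*4)*(-1921/30) = (4/3)*(-1921/30) = -3842/45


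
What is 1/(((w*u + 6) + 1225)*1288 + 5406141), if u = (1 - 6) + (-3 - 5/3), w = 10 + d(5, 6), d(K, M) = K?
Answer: 1/6804909 ≈ 1.4695e-7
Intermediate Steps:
w = 15 (w = 10 + 5 = 15)
u = -29/3 (u = -5 + (-3 - 5*⅓) = -5 + (-3 - 5/3) = -5 - 14/3 = -29/3 ≈ -9.6667)
1/(((w*u + 6) + 1225)*1288 + 5406141) = 1/(((15*(-29/3) + 6) + 1225)*1288 + 5406141) = 1/(((-145 + 6) + 1225)*1288 + 5406141) = 1/((-139 + 1225)*1288 + 5406141) = 1/(1086*1288 + 5406141) = 1/(1398768 + 5406141) = 1/6804909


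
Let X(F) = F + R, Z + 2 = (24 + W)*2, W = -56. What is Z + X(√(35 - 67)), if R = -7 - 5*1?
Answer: -78 + 4*I*√2 ≈ -78.0 + 5.6569*I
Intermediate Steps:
Z = -66 (Z = -2 + (24 - 56)*2 = -2 - 32*2 = -2 - 64 = -66)
R = -12 (R = -7 - 5 = -12)
X(F) = -12 + F (X(F) = F - 12 = -12 + F)
Z + X(√(35 - 67)) = -66 + (-12 + √(35 - 67)) = -66 + (-12 + √(-32)) = -66 + (-12 + 4*I*√2) = -78 + 4*I*√2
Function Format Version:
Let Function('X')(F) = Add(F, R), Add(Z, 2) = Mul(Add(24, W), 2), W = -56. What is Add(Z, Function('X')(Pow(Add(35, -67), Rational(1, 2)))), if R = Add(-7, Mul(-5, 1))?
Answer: Add(-78, Mul(4, I, Pow(2, Rational(1, 2)))) ≈ Add(-78.000, Mul(5.6569, I))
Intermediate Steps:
Z = -66 (Z = Add(-2, Mul(Add(24, -56), 2)) = Add(-2, Mul(-32, 2)) = Add(-2, -64) = -66)
R = -12 (R = Add(-7, -5) = -12)
Function('X')(F) = Add(-12, F) (Function('X')(F) = Add(F, -12) = Add(-12, F))
Add(Z, Function('X')(Pow(Add(35, -67), Rational(1, 2)))) = Add(-66, Add(-12, Pow(Add(35, -67), Rational(1, 2)))) = Add(-66, Add(-12, Pow(-32, Rational(1, 2)))) = Add(-66, Add(-12, Mul(4, I, Pow(2, Rational(1, 2))))) = Add(-78, Mul(4, I, Pow(2, Rational(1, 2))))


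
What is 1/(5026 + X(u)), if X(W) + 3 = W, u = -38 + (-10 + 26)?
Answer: 1/5001 ≈ 0.00019996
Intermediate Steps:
u = -22 (u = -38 + 16 = -22)
X(W) = -3 + W
1/(5026 + X(u)) = 1/(5026 + (-3 - 22)) = 1/(5026 - 25) = 1/5001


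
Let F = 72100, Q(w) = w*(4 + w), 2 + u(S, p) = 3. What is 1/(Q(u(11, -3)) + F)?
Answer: 1/72105 ≈ 1.3869e-5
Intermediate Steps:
u(S, p) = 1 (u(S, p) = -2 + 3 = 1)
1/(Q(u(11, -3)) + F) = 1/(1*(4 + 1) + 72100) = 1/(1*5 + 72100) = 1/(5 + 72100) = 1/72105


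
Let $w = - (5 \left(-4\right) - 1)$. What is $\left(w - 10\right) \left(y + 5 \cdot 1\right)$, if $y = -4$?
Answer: $11$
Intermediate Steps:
$w = 21$ ($w = - (-20 - 1) = \left(-1\right) \left(-21\right) = 21$)
$\left(w - 10\right) \left(y + 5 \cdot 1\right) = \left(21 - 10\right) \left(-4 + 5 \cdot 1\right) = 11 \left(-4 + 5\right) = 11 \cdot 1 = 11$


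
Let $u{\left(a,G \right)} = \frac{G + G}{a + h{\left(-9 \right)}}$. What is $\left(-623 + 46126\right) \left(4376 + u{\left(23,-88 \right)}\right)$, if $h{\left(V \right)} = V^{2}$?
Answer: $\frac{2587573598}{13} \approx 1.9904 \cdot 10^{8}$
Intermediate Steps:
$u{\left(a,G \right)} = \frac{2 G}{81 + a}$ ($u{\left(a,G \right)} = \frac{G + G}{a + \left(-9\right)^{2}} = \frac{2 G}{a + 81} = \frac{2 G}{81 + a}$)
$\left(-623 + 46126\right) \left(4376 + u{\left(23,-88 \right)}\right) = \left(-623 + 46126\right) \left(4376 + 2 \left(-88\right) \frac{1}{81 + 23}\right) = 45503 \left(4376 + 2 \left(-88\right) \frac{1}{104}\right) = 45503 \left(4376 - \frac{22}{13}\right) = 45503 \cdot \frac{56866}{13} = \frac{2587573598}{13}$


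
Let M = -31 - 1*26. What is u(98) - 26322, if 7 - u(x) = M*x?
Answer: -20729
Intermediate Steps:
M = -57 (M = -31 - 26 = -57)
u(x) = 7 + 57*x (u(x) = 7 - (-57)*x = 7 + 57*x)
u(98) - 26322 = (7 + 57*98) - 26322 = (7 + 5586) - 26322 = 5593 - 26322 = -20729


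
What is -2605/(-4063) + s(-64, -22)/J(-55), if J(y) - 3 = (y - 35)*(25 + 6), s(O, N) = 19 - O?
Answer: 6922906/11323581 ≈ 0.61137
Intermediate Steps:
J(y) = -1082 + 31*y (J(y) = 3 + (y - 35)*(25 + 6) = 3 + (-35 + y)*31 = 3 + (-1085 + 31*y) = -1082 + 31*y)
-2605/(-4063) + s(-64, -22)/J(-55) = -2605/(-4063) + (19 - 1*(-64))/(-1082 + 31*(-55)) = -2605*(-1/4063) + (19 + 64)/(-1082 - 1705) = 2605/4063 + 83/(-2787) = 2605/4063 + 83*(-1/2787) = 2605/4063 - 83/2787 = 6922906/11323581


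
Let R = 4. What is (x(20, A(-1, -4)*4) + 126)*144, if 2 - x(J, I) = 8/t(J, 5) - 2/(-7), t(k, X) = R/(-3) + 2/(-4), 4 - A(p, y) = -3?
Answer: 1464480/77 ≈ 19019.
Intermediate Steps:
A(p, y) = 7 (A(p, y) = 4 - 1*(-3) = 4 + 3 = 7)
t(k, X) = -11/6 (t(k, X) = 4/(-3) + 2/(-4) = 4*(-⅓) + 2*(-¼) = -4/3 - ½ = -11/6)
x(J, I) = 468/77 (x(J, I) = 2 - (8/(-11/6) - 2/(-7)) = 2 - (8*(-6/11) - 2*(-⅐)) = 2 - (-48/11 + 2/7) = 2 - 1*(-314/77) = 2 + 314/77 = 468/77)
(x(20, A(-1, -4)*4) + 126)*144 = (468/77 + 126)*144 = (10170/77)*144 = 1464480/77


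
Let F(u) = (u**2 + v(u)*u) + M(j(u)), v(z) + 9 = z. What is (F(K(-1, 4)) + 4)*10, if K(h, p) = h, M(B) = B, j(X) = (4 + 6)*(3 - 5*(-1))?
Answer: 950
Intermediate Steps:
j(X) = 80 (j(X) = 10*(3 + 5) = 10*8 = 80)
v(z) = -9 + z
F(u) = 80 + u**2 + u*(-9 + u) (F(u) = (u**2 + (-9 + u)*u) + 80 = (u**2 + u*(-9 + u)) + 80 = 80 + u**2 + u*(-9 + u))
(F(K(-1, 4)) + 4)*10 = ((80 + (-1)**2 - (-9 - 1)) + 4)*10 = ((80 + 1 - 1*(-10)) + 4)*10 = ((80 + 1 + 10) + 4)*10 = (91 + 4)*10 = 95*10 = 950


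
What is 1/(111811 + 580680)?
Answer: 1/692491 ≈ 1.4441e-6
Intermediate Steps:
1/(111811 + 580680) = 1/692491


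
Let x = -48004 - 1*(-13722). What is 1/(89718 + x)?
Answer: 1/55436 ≈ 1.8039e-5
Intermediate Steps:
x = -34282 (x = -48004 + 13722 = -34282)
1/(89718 + x) = 1/(89718 - 34282) = 1/55436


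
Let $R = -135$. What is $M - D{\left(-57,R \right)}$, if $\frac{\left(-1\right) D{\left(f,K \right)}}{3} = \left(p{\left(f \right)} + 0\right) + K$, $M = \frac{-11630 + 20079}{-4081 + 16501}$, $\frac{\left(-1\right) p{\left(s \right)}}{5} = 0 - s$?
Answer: $- \frac{15640751}{12420} \approx -1259.3$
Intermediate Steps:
$p{\left(s \right)} = 5 s$ ($p{\left(s \right)} = - 5 \left(0 - s\right) = - 5 \left(- s\right) = 5 s$)
$M = \frac{8449}{12420} \approx 0.68027$
$D{\left(f,K \right)} = - 15 f - 3 K$ ($D{\left(f,K \right)} = - 3 \left(\left(5 f + 0\right) + K\right) = - 3 \left(5 f + K\right) = - 3 \left(K + 5 f\right) = - 15 f - 3 K$)
$M - D{\left(-57,R \right)} = \frac{8449}{12420} - \left(\left(-15\right) \left(-57\right) - -405\right) = \frac{8449}{12420} - \left(855 + 405\right) = \frac{8449}{12420} - 1260 = - \frac{15640751}{12420}$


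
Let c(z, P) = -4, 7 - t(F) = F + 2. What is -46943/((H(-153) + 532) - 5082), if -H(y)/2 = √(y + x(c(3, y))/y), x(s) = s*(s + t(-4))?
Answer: 16339684725/1583788028 - 140829*I*√397613/1583788028 ≈ 10.317 - 0.056069*I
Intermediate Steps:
t(F) = 5 - F (t(F) = 7 - (F + 2) = 7 - (2 + F) = 7 + (-2 - F) = 5 - F)
x(s) = s*(9 + s) (x(s) = s*(s + (5 - 1*(-4))) = s*(s + (5 + 4)) = s*(s + 9) = s*(9 + s))
H(y) = -2*√(y - 20/y) (H(y) = -2*√(y + (-4*(9 - 4))/y) = -2*√(y + (-4*5)/y) = -2*√(y - 20/y))
-46943/((H(-153) + 532) - 5082) = -46943/((-2*√(-153 - 20/(-153)) + 532) - 5082) = -46943/((-2*√(-153 - 20*(-1/153)) + 532) - 5082) = -46943/((-2*√(-153 + 20/153) + 532) - 5082) = -46943/((-2*I*√397613/51 + 532) - 5082) = -46943/((532 - 2*I*√397613/51) - 5082) = -46943/(-4550 - 2*I*√397613/51)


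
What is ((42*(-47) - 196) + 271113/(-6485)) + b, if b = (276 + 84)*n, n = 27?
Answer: 48690637/6485 ≈ 7508.2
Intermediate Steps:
b = 9720 (b = (276 + 84)*27 = 360*27 = 9720)
((42*(-47) - 196) + 271113/(-6485)) + b = ((42*(-47) - 196) + 271113/(-6485)) + 9720 = ((-1974 - 196) + 271113*(-1/6485)) + 9720 = (-2170 - 271113/6485) + 9720 = -14343563/6485 + 9720 = 48690637/6485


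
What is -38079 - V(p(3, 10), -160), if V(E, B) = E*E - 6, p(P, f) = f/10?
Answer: -38074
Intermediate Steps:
p(P, f) = f/10 (p(P, f) = f*(1/10) = f/10)
V(E, B) = -6 + E**2 (V(E, B) = E**2 - 6 = -6 + E**2)
-38079 - V(p(3, 10), -160) = -38079 - (-6 + ((1/10)*10)**2) = -38079 - (-6 + 1**2) = -38079 - (-6 + 1) = -38079 - 1*(-5) = -38079 + 5 = -38074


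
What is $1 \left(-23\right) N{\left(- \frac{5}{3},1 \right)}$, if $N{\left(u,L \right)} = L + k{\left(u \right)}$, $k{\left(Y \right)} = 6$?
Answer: $-161$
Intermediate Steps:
$N{\left(u,L \right)} = 6 + L$ ($N{\left(u,L \right)} = L + 6 = 6 + L$)
$1 \left(-23\right) N{\left(- \frac{5}{3},1 \right)} = 1 \left(-23\right) \left(6 + 1\right) = \left(-23\right) 7 = -161$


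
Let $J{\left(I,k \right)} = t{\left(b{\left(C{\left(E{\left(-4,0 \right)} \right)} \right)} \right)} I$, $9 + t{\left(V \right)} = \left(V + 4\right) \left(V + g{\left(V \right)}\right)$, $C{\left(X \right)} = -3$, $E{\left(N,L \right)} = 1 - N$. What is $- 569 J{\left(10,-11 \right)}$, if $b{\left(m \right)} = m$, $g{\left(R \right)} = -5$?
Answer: $96730$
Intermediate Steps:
$t{\left(V \right)} = -9 + \left(-5 + V\right) \left(4 + V\right)$ ($t{\left(V \right)} = -9 + \left(V + 4\right) \left(V - 5\right) = -9 + \left(4 + V\right) \left(-5 + V\right) = -9 + \left(-5 + V\right) \left(4 + V\right)$)
$J{\left(I,k \right)} = - 17 I$ ($J{\left(I,k \right)} = \left(-29 + \left(-3\right)^{2} - -3\right) I = \left(-29 + 9 + 3\right) I = - 17 I$)
$- 569 J{\left(10,-11 \right)} = - 569 \left(\left(-17\right) 10\right) = \left(-569\right) \left(-170\right) = 96730$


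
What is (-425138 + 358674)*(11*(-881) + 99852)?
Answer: -5992460704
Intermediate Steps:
(-425138 + 358674)*(11*(-881) + 99852) = -66464*(-9691 + 99852) = -66464*90161 = -5992460704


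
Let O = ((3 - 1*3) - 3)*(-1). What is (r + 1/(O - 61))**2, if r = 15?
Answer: 755161/3364 ≈ 224.48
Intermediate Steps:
O = 3 (O = ((3 - 3) - 3)*(-1) = (0 - 3)*(-1) = -3*(-1) = 3)
(r + 1/(O - 61))**2 = (15 + 1/(3 - 61))**2 = (15 + 1/(-58))**2 = (15 - 1/58)**2 = (869/58)**2 = 755161/3364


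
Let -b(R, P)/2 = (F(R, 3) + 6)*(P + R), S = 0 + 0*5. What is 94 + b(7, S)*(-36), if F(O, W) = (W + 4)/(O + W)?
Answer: 17354/5 ≈ 3470.8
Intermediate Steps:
F(O, W) = (4 + W)/(O + W)
S = 0 (S = 0 + 0 = 0)
b(R, P) = -2*(6 + 7/(3 + R))*(P + R) (b(R, P) = -2*((4 + 3)/(R + 3) + 6)*(P + R) = -2*(7/(3 + R) + 6)*(P + R) = -2*(6 + 7/(3 + R))*(P + R))
94 + b(7, S)*(-36) = 94 + (2*(-7*0 - 7*7 + 6*(3 + 7)*(-1*0 - 1*7))/(3 + 7))*(-36) = 94 + (2*(0 - 49 + 6*10*(0 - 7))/10)*(-36) = 94 + (2*(⅒)*(0 - 49 + 6*10*(-7)))*(-36) = 94 + (2*(⅒)*(0 - 49 - 420))*(-36) = 94 + (2*(⅒)*(-469))*(-36) = 94 - 469/5*(-36) = 94 + 16884/5 = 17354/5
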